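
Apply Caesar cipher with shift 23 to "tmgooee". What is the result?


Caesar cipher: shift "tmgooee" by 23
  't' (pos 19) + 23 = pos 16 = 'q'
  'm' (pos 12) + 23 = pos 9 = 'j'
  'g' (pos 6) + 23 = pos 3 = 'd'
  'o' (pos 14) + 23 = pos 11 = 'l'
  'o' (pos 14) + 23 = pos 11 = 'l'
  'e' (pos 4) + 23 = pos 1 = 'b'
  'e' (pos 4) + 23 = pos 1 = 'b'
Result: qjdllbb

qjdllbb


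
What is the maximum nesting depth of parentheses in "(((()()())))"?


Input: "(((()()())))"
Tracking depth:
  Position 0 '(': depth becomes 1
  Position 1 '(': depth becomes 2
  Position 2 '(': depth becomes 3
  Position 3 '(': depth becomes 4
  Position 4 ')': depth becomes 3
  Position 5 '(': depth becomes 4
  Position 6 ')': depth becomes 3
  Position 7 '(': depth becomes 4
  Position 8 ')': depth becomes 3
  Position 9 ')': depth becomes 2
  Position 10 ')': depth becomes 1
  Position 11 ')': depth becomes 0
Maximum depth reached: 4

4


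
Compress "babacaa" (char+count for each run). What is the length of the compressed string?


Input: babacaa
Runs:
  'b' x 1 => "b1"
  'a' x 1 => "a1"
  'b' x 1 => "b1"
  'a' x 1 => "a1"
  'c' x 1 => "c1"
  'a' x 2 => "a2"
Compressed: "b1a1b1a1c1a2"
Compressed length: 12

12


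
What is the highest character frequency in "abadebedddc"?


Input: abadebedddc
Character counts:
  'a': 2
  'b': 2
  'c': 1
  'd': 4
  'e': 2
Maximum frequency: 4

4


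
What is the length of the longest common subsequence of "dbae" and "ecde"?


LCS of "dbae" and "ecde"
DP table:
           e    c    d    e
      0    0    0    0    0
  d   0    0    0    1    1
  b   0    0    0    1    1
  a   0    0    0    1    1
  e   0    1    1    1    2
LCS length = dp[4][4] = 2

2


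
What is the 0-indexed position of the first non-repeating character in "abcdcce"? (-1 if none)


Input: abcdcce
Character frequencies:
  'a': 1
  'b': 1
  'c': 3
  'd': 1
  'e': 1
Scanning left to right for freq == 1:
  Position 0 ('a'): unique! => answer = 0

0


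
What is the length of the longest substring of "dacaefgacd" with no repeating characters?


Input: "dacaefgacd"
Sliding window (track last position of each char):
  Position 0 ('d'): window [0,0] length 1 -- new best
  Position 1 ('a'): window [0,1] length 2 -- new best
  Position 2 ('c'): window [0,2] length 3 -- new best
  Position 3 ('a'): repeat (last at 1), move window start to 2
  Position 3 ('a'): window [2,3] length 2
  Position 4 ('e'): window [2,4] length 3
  Position 5 ('f'): window [2,5] length 4 -- new best
  Position 6 ('g'): window [2,6] length 5 -- new best
  Position 7 ('a'): repeat (last at 3), move window start to 4
  Position 7 ('a'): window [4,7] length 4
  Position 8 ('c'): window [4,8] length 5
  Position 9 ('d'): window [4,9] length 6 -- new best
Longest substring with no repeats: "efgacd" with length 6

6


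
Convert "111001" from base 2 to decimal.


Input: "111001" in base 2
Positional expansion:
  Digit '1' (value 1) x 2^5 = 32
  Digit '1' (value 1) x 2^4 = 16
  Digit '1' (value 1) x 2^3 = 8
  Digit '0' (value 0) x 2^2 = 0
  Digit '0' (value 0) x 2^1 = 0
  Digit '1' (value 1) x 2^0 = 1
Sum = 57

57


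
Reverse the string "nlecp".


Input: nlecp
Reading characters right to left:
  Position 4: 'p'
  Position 3: 'c'
  Position 2: 'e'
  Position 1: 'l'
  Position 0: 'n'
Reversed: pceln

pceln


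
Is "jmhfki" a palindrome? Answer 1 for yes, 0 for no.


Input: jmhfki
Reversed: ikfhmj
  Compare pos 0 ('j') with pos 5 ('i'): MISMATCH
  Compare pos 1 ('m') with pos 4 ('k'): MISMATCH
  Compare pos 2 ('h') with pos 3 ('f'): MISMATCH
Result: not a palindrome

0


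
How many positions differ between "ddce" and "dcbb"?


Comparing "ddce" and "dcbb" position by position:
  Position 0: 'd' vs 'd' => same
  Position 1: 'd' vs 'c' => DIFFER
  Position 2: 'c' vs 'b' => DIFFER
  Position 3: 'e' vs 'b' => DIFFER
Positions that differ: 3

3


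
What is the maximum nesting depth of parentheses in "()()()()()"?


Input: "()()()()()"
Tracking depth:
  Position 0 '(': depth becomes 1
  Position 1 ')': depth becomes 0
  Position 2 '(': depth becomes 1
  Position 3 ')': depth becomes 0
  Position 4 '(': depth becomes 1
  Position 5 ')': depth becomes 0
  Position 6 '(': depth becomes 1
  Position 7 ')': depth becomes 0
  Position 8 '(': depth becomes 1
  Position 9 ')': depth becomes 0
Maximum depth reached: 1

1


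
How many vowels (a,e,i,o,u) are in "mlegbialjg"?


Input: mlegbialjg
Checking each character:
  'm' at position 0: consonant
  'l' at position 1: consonant
  'e' at position 2: vowel (running total: 1)
  'g' at position 3: consonant
  'b' at position 4: consonant
  'i' at position 5: vowel (running total: 2)
  'a' at position 6: vowel (running total: 3)
  'l' at position 7: consonant
  'j' at position 8: consonant
  'g' at position 9: consonant
Total vowels: 3

3


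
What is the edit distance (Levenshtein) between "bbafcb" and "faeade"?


Computing edit distance: "bbafcb" -> "faeade"
DP table:
           f    a    e    a    d    e
      0    1    2    3    4    5    6
  b   1    1    2    3    4    5    6
  b   2    2    2    3    4    5    6
  a   3    3    2    3    3    4    5
  f   4    3    3    3    4    4    5
  c   5    4    4    4    4    5    5
  b   6    5    5    5    5    5    6
Edit distance = dp[6][6] = 6

6


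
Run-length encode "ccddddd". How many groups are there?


Input: ccddddd
Scanning for consecutive runs:
  Group 1: 'c' x 2 (positions 0-1)
  Group 2: 'd' x 5 (positions 2-6)
Total groups: 2

2


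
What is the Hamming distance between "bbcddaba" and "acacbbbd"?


Comparing "bbcddaba" and "acacbbbd" position by position:
  Position 0: 'b' vs 'a' => differ
  Position 1: 'b' vs 'c' => differ
  Position 2: 'c' vs 'a' => differ
  Position 3: 'd' vs 'c' => differ
  Position 4: 'd' vs 'b' => differ
  Position 5: 'a' vs 'b' => differ
  Position 6: 'b' vs 'b' => same
  Position 7: 'a' vs 'd' => differ
Total differences (Hamming distance): 7

7


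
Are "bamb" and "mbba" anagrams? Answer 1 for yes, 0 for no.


Strings: "bamb", "mbba"
Sorted first:  abbm
Sorted second: abbm
Sorted forms match => anagrams

1


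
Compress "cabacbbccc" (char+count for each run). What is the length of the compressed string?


Input: cabacbbccc
Runs:
  'c' x 1 => "c1"
  'a' x 1 => "a1"
  'b' x 1 => "b1"
  'a' x 1 => "a1"
  'c' x 1 => "c1"
  'b' x 2 => "b2"
  'c' x 3 => "c3"
Compressed: "c1a1b1a1c1b2c3"
Compressed length: 14

14


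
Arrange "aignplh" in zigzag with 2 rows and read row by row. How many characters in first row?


Zigzag "aignplh" into 2 rows:
Placing characters:
  'a' => row 0
  'i' => row 1
  'g' => row 0
  'n' => row 1
  'p' => row 0
  'l' => row 1
  'h' => row 0
Rows:
  Row 0: "agph"
  Row 1: "inl"
First row length: 4

4


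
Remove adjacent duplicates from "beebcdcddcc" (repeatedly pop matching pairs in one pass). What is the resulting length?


Input: beebcdcddcc
Stack-based adjacent duplicate removal:
  Read 'b': push. Stack: b
  Read 'e': push. Stack: be
  Read 'e': matches stack top 'e' => pop. Stack: b
  Read 'b': matches stack top 'b' => pop. Stack: (empty)
  Read 'c': push. Stack: c
  Read 'd': push. Stack: cd
  Read 'c': push. Stack: cdc
  Read 'd': push. Stack: cdcd
  Read 'd': matches stack top 'd' => pop. Stack: cdc
  Read 'c': matches stack top 'c' => pop. Stack: cd
  Read 'c': push. Stack: cdc
Final stack: "cdc" (length 3)

3


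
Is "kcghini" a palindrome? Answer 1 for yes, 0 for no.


Input: kcghini
Reversed: inihgck
  Compare pos 0 ('k') with pos 6 ('i'): MISMATCH
  Compare pos 1 ('c') with pos 5 ('n'): MISMATCH
  Compare pos 2 ('g') with pos 4 ('i'): MISMATCH
Result: not a palindrome

0


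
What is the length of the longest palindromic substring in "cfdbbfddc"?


Input: "cfdbbfddc"
Checking substrings for palindromes:
  [3:5] "bb" (len 2) => palindrome
  [6:8] "dd" (len 2) => palindrome
Longest palindromic substring: "bb" with length 2

2


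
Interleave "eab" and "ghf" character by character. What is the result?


Interleaving "eab" and "ghf":
  Position 0: 'e' from first, 'g' from second => "eg"
  Position 1: 'a' from first, 'h' from second => "ah"
  Position 2: 'b' from first, 'f' from second => "bf"
Result: egahbf

egahbf


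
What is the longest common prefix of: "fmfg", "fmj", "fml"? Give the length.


Words: fmfg, fmj, fml
  Position 0: all 'f' => match
  Position 1: all 'm' => match
  Position 2: ('f', 'j', 'l') => mismatch, stop
LCP = "fm" (length 2)

2


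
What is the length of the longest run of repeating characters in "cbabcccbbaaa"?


Input: "cbabcccbbaaa"
Scanning for longest run:
  Position 1 ('b'): new char, reset run to 1
  Position 2 ('a'): new char, reset run to 1
  Position 3 ('b'): new char, reset run to 1
  Position 4 ('c'): new char, reset run to 1
  Position 5 ('c'): continues run of 'c', length=2
  Position 6 ('c'): continues run of 'c', length=3
  Position 7 ('b'): new char, reset run to 1
  Position 8 ('b'): continues run of 'b', length=2
  Position 9 ('a'): new char, reset run to 1
  Position 10 ('a'): continues run of 'a', length=2
  Position 11 ('a'): continues run of 'a', length=3
Longest run: 'c' with length 3

3


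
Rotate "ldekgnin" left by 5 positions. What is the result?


Input: "ldekgnin", rotate left by 5
First 5 characters: "ldekg"
Remaining characters: "nin"
Concatenate remaining + first: "nin" + "ldekg" = "ninldekg"

ninldekg


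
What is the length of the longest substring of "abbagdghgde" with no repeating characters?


Input: "abbagdghgde"
Sliding window (track last position of each char):
  Position 0 ('a'): window [0,0] length 1 -- new best
  Position 1 ('b'): window [0,1] length 2 -- new best
  Position 2 ('b'): repeat (last at 1), move window start to 2
  Position 2 ('b'): window [2,2] length 1
  Position 3 ('a'): window [2,3] length 2
  Position 4 ('g'): window [2,4] length 3 -- new best
  Position 5 ('d'): window [2,5] length 4 -- new best
  Position 6 ('g'): repeat (last at 4), move window start to 5
  Position 6 ('g'): window [5,6] length 2
  Position 7 ('h'): window [5,7] length 3
  Position 8 ('g'): repeat (last at 6), move window start to 7
  Position 8 ('g'): window [7,8] length 2
  Position 9 ('d'): window [7,9] length 3
  Position 10 ('e'): window [7,10] length 4
Longest substring with no repeats: "bagd" with length 4

4


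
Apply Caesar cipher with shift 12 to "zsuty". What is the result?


Caesar cipher: shift "zsuty" by 12
  'z' (pos 25) + 12 = pos 11 = 'l'
  's' (pos 18) + 12 = pos 4 = 'e'
  'u' (pos 20) + 12 = pos 6 = 'g'
  't' (pos 19) + 12 = pos 5 = 'f'
  'y' (pos 24) + 12 = pos 10 = 'k'
Result: legfk

legfk


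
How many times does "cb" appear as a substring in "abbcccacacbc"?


Searching for "cb" in "abbcccacacbc"
Scanning each position:
  Position 0: "ab" => no
  Position 1: "bb" => no
  Position 2: "bc" => no
  Position 3: "cc" => no
  Position 4: "cc" => no
  Position 5: "ca" => no
  Position 6: "ac" => no
  Position 7: "ca" => no
  Position 8: "ac" => no
  Position 9: "cb" => MATCH
  Position 10: "bc" => no
Total occurrences: 1

1


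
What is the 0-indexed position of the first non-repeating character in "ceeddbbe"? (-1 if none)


Input: ceeddbbe
Character frequencies:
  'b': 2
  'c': 1
  'd': 2
  'e': 3
Scanning left to right for freq == 1:
  Position 0 ('c'): unique! => answer = 0

0


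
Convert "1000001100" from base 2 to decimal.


Input: "1000001100" in base 2
Positional expansion:
  Digit '1' (value 1) x 2^9 = 512
  Digit '0' (value 0) x 2^8 = 0
  Digit '0' (value 0) x 2^7 = 0
  Digit '0' (value 0) x 2^6 = 0
  Digit '0' (value 0) x 2^5 = 0
  Digit '0' (value 0) x 2^4 = 0
  Digit '1' (value 1) x 2^3 = 8
  Digit '1' (value 1) x 2^2 = 4
  Digit '0' (value 0) x 2^1 = 0
  Digit '0' (value 0) x 2^0 = 0
Sum = 524

524


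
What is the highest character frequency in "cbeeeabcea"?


Input: cbeeeabcea
Character counts:
  'a': 2
  'b': 2
  'c': 2
  'e': 4
Maximum frequency: 4

4


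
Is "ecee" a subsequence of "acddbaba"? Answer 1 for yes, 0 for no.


Check if "ecee" is a subsequence of "acddbaba"
Greedy scan:
  Position 0 ('a'): no match needed
  Position 1 ('c'): no match needed
  Position 2 ('d'): no match needed
  Position 3 ('d'): no match needed
  Position 4 ('b'): no match needed
  Position 5 ('a'): no match needed
  Position 6 ('b'): no match needed
  Position 7 ('a'): no match needed
Only matched 0/4 characters => not a subsequence

0


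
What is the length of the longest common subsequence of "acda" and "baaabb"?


LCS of "acda" and "baaabb"
DP table:
           b    a    a    a    b    b
      0    0    0    0    0    0    0
  a   0    0    1    1    1    1    1
  c   0    0    1    1    1    1    1
  d   0    0    1    1    1    1    1
  a   0    0    1    2    2    2    2
LCS length = dp[4][6] = 2

2


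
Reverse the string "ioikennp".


Input: ioikennp
Reading characters right to left:
  Position 7: 'p'
  Position 6: 'n'
  Position 5: 'n'
  Position 4: 'e'
  Position 3: 'k'
  Position 2: 'i'
  Position 1: 'o'
  Position 0: 'i'
Reversed: pnnekioi

pnnekioi


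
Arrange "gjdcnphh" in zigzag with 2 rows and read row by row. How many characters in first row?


Zigzag "gjdcnphh" into 2 rows:
Placing characters:
  'g' => row 0
  'j' => row 1
  'd' => row 0
  'c' => row 1
  'n' => row 0
  'p' => row 1
  'h' => row 0
  'h' => row 1
Rows:
  Row 0: "gdnh"
  Row 1: "jcph"
First row length: 4

4


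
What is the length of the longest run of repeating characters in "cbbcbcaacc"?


Input: "cbbcbcaacc"
Scanning for longest run:
  Position 1 ('b'): new char, reset run to 1
  Position 2 ('b'): continues run of 'b', length=2
  Position 3 ('c'): new char, reset run to 1
  Position 4 ('b'): new char, reset run to 1
  Position 5 ('c'): new char, reset run to 1
  Position 6 ('a'): new char, reset run to 1
  Position 7 ('a'): continues run of 'a', length=2
  Position 8 ('c'): new char, reset run to 1
  Position 9 ('c'): continues run of 'c', length=2
Longest run: 'b' with length 2

2


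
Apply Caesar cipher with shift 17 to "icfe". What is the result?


Caesar cipher: shift "icfe" by 17
  'i' (pos 8) + 17 = pos 25 = 'z'
  'c' (pos 2) + 17 = pos 19 = 't'
  'f' (pos 5) + 17 = pos 22 = 'w'
  'e' (pos 4) + 17 = pos 21 = 'v'
Result: ztwv

ztwv


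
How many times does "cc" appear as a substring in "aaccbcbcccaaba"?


Searching for "cc" in "aaccbcbcccaaba"
Scanning each position:
  Position 0: "aa" => no
  Position 1: "ac" => no
  Position 2: "cc" => MATCH
  Position 3: "cb" => no
  Position 4: "bc" => no
  Position 5: "cb" => no
  Position 6: "bc" => no
  Position 7: "cc" => MATCH
  Position 8: "cc" => MATCH
  Position 9: "ca" => no
  Position 10: "aa" => no
  Position 11: "ab" => no
  Position 12: "ba" => no
Total occurrences: 3

3


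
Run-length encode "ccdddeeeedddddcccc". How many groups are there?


Input: ccdddeeeedddddcccc
Scanning for consecutive runs:
  Group 1: 'c' x 2 (positions 0-1)
  Group 2: 'd' x 3 (positions 2-4)
  Group 3: 'e' x 4 (positions 5-8)
  Group 4: 'd' x 5 (positions 9-13)
  Group 5: 'c' x 4 (positions 14-17)
Total groups: 5

5


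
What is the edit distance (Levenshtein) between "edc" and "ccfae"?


Computing edit distance: "edc" -> "ccfae"
DP table:
           c    c    f    a    e
      0    1    2    3    4    5
  e   1    1    2    3    4    4
  d   2    2    2    3    4    5
  c   3    2    2    3    4    5
Edit distance = dp[3][5] = 5

5


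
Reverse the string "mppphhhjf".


Input: mppphhhjf
Reading characters right to left:
  Position 8: 'f'
  Position 7: 'j'
  Position 6: 'h'
  Position 5: 'h'
  Position 4: 'h'
  Position 3: 'p'
  Position 2: 'p'
  Position 1: 'p'
  Position 0: 'm'
Reversed: fjhhhpppm

fjhhhpppm


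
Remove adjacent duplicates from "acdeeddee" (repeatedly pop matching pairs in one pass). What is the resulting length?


Input: acdeeddee
Stack-based adjacent duplicate removal:
  Read 'a': push. Stack: a
  Read 'c': push. Stack: ac
  Read 'd': push. Stack: acd
  Read 'e': push. Stack: acde
  Read 'e': matches stack top 'e' => pop. Stack: acd
  Read 'd': matches stack top 'd' => pop. Stack: ac
  Read 'd': push. Stack: acd
  Read 'e': push. Stack: acde
  Read 'e': matches stack top 'e' => pop. Stack: acd
Final stack: "acd" (length 3)

3


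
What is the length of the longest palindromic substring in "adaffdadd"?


Input: "adaffdadd"
Checking substrings for palindromes:
  [0:3] "ada" (len 3) => palindrome
  [5:8] "dad" (len 3) => palindrome
  [3:5] "ff" (len 2) => palindrome
  [7:9] "dd" (len 2) => palindrome
Longest palindromic substring: "ada" with length 3

3


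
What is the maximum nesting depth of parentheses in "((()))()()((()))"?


Input: "((()))()()((()))"
Tracking depth:
  Position 0 '(': depth becomes 1
  Position 1 '(': depth becomes 2
  Position 2 '(': depth becomes 3
  Position 3 ')': depth becomes 2
  Position 4 ')': depth becomes 1
  Position 5 ')': depth becomes 0
  Position 6 '(': depth becomes 1
  Position 7 ')': depth becomes 0
  Position 8 '(': depth becomes 1
  Position 9 ')': depth becomes 0
  Position 10 '(': depth becomes 1
  Position 11 '(': depth becomes 2
  Position 12 '(': depth becomes 3
  Position 13 ')': depth becomes 2
  Position 14 ')': depth becomes 1
  Position 15 ')': depth becomes 0
Maximum depth reached: 3

3


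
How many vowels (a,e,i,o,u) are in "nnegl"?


Input: nnegl
Checking each character:
  'n' at position 0: consonant
  'n' at position 1: consonant
  'e' at position 2: vowel (running total: 1)
  'g' at position 3: consonant
  'l' at position 4: consonant
Total vowels: 1

1


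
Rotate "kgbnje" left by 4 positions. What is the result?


Input: "kgbnje", rotate left by 4
First 4 characters: "kgbn"
Remaining characters: "je"
Concatenate remaining + first: "je" + "kgbn" = "jekgbn"

jekgbn


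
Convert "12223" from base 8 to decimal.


Input: "12223" in base 8
Positional expansion:
  Digit '1' (value 1) x 8^4 = 4096
  Digit '2' (value 2) x 8^3 = 1024
  Digit '2' (value 2) x 8^2 = 128
  Digit '2' (value 2) x 8^1 = 16
  Digit '3' (value 3) x 8^0 = 3
Sum = 5267

5267


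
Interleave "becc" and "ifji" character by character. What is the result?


Interleaving "becc" and "ifji":
  Position 0: 'b' from first, 'i' from second => "bi"
  Position 1: 'e' from first, 'f' from second => "ef"
  Position 2: 'c' from first, 'j' from second => "cj"
  Position 3: 'c' from first, 'i' from second => "ci"
Result: biefcjci

biefcjci


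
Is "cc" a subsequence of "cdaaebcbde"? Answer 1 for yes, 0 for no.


Check if "cc" is a subsequence of "cdaaebcbde"
Greedy scan:
  Position 0 ('c'): matches sub[0] = 'c'
  Position 1 ('d'): no match needed
  Position 2 ('a'): no match needed
  Position 3 ('a'): no match needed
  Position 4 ('e'): no match needed
  Position 5 ('b'): no match needed
  Position 6 ('c'): matches sub[1] = 'c'
  Position 7 ('b'): no match needed
  Position 8 ('d'): no match needed
  Position 9 ('e'): no match needed
All 2 characters matched => is a subsequence

1


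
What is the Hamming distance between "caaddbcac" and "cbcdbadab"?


Comparing "caaddbcac" and "cbcdbadab" position by position:
  Position 0: 'c' vs 'c' => same
  Position 1: 'a' vs 'b' => differ
  Position 2: 'a' vs 'c' => differ
  Position 3: 'd' vs 'd' => same
  Position 4: 'd' vs 'b' => differ
  Position 5: 'b' vs 'a' => differ
  Position 6: 'c' vs 'd' => differ
  Position 7: 'a' vs 'a' => same
  Position 8: 'c' vs 'b' => differ
Total differences (Hamming distance): 6

6


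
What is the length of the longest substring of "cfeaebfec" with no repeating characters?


Input: "cfeaebfec"
Sliding window (track last position of each char):
  Position 0 ('c'): window [0,0] length 1 -- new best
  Position 1 ('f'): window [0,1] length 2 -- new best
  Position 2 ('e'): window [0,2] length 3 -- new best
  Position 3 ('a'): window [0,3] length 4 -- new best
  Position 4 ('e'): repeat (last at 2), move window start to 3
  Position 4 ('e'): window [3,4] length 2
  Position 5 ('b'): window [3,5] length 3
  Position 6 ('f'): window [3,6] length 4
  Position 7 ('e'): repeat (last at 4), move window start to 5
  Position 7 ('e'): window [5,7] length 3
  Position 8 ('c'): window [5,8] length 4
Longest substring with no repeats: "cfea" with length 4

4


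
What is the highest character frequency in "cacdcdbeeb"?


Input: cacdcdbeeb
Character counts:
  'a': 1
  'b': 2
  'c': 3
  'd': 2
  'e': 2
Maximum frequency: 3

3


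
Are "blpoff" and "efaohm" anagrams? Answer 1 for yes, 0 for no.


Strings: "blpoff", "efaohm"
Sorted first:  bfflop
Sorted second: aefhmo
Differ at position 0: 'b' vs 'a' => not anagrams

0


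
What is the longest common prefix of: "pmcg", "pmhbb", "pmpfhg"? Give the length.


Words: pmcg, pmhbb, pmpfhg
  Position 0: all 'p' => match
  Position 1: all 'm' => match
  Position 2: ('c', 'h', 'p') => mismatch, stop
LCP = "pm" (length 2)

2


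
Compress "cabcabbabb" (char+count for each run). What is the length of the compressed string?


Input: cabcabbabb
Runs:
  'c' x 1 => "c1"
  'a' x 1 => "a1"
  'b' x 1 => "b1"
  'c' x 1 => "c1"
  'a' x 1 => "a1"
  'b' x 2 => "b2"
  'a' x 1 => "a1"
  'b' x 2 => "b2"
Compressed: "c1a1b1c1a1b2a1b2"
Compressed length: 16

16


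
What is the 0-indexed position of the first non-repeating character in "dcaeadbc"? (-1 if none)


Input: dcaeadbc
Character frequencies:
  'a': 2
  'b': 1
  'c': 2
  'd': 2
  'e': 1
Scanning left to right for freq == 1:
  Position 0 ('d'): freq=2, skip
  Position 1 ('c'): freq=2, skip
  Position 2 ('a'): freq=2, skip
  Position 3 ('e'): unique! => answer = 3

3


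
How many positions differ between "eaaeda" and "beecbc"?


Comparing "eaaeda" and "beecbc" position by position:
  Position 0: 'e' vs 'b' => DIFFER
  Position 1: 'a' vs 'e' => DIFFER
  Position 2: 'a' vs 'e' => DIFFER
  Position 3: 'e' vs 'c' => DIFFER
  Position 4: 'd' vs 'b' => DIFFER
  Position 5: 'a' vs 'c' => DIFFER
Positions that differ: 6

6


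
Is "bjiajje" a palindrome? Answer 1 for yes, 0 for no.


Input: bjiajje
Reversed: ejjaijb
  Compare pos 0 ('b') with pos 6 ('e'): MISMATCH
  Compare pos 1 ('j') with pos 5 ('j'): match
  Compare pos 2 ('i') with pos 4 ('j'): MISMATCH
Result: not a palindrome

0


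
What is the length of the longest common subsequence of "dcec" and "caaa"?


LCS of "dcec" and "caaa"
DP table:
           c    a    a    a
      0    0    0    0    0
  d   0    0    0    0    0
  c   0    1    1    1    1
  e   0    1    1    1    1
  c   0    1    1    1    1
LCS length = dp[4][4] = 1

1


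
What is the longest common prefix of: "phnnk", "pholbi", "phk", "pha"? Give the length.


Words: phnnk, pholbi, phk, pha
  Position 0: all 'p' => match
  Position 1: all 'h' => match
  Position 2: ('n', 'o', 'k', 'a') => mismatch, stop
LCP = "ph" (length 2)

2


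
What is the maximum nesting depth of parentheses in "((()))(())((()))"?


Input: "((()))(())((()))"
Tracking depth:
  Position 0 '(': depth becomes 1
  Position 1 '(': depth becomes 2
  Position 2 '(': depth becomes 3
  Position 3 ')': depth becomes 2
  Position 4 ')': depth becomes 1
  Position 5 ')': depth becomes 0
  Position 6 '(': depth becomes 1
  Position 7 '(': depth becomes 2
  Position 8 ')': depth becomes 1
  Position 9 ')': depth becomes 0
  Position 10 '(': depth becomes 1
  Position 11 '(': depth becomes 2
  Position 12 '(': depth becomes 3
  Position 13 ')': depth becomes 2
  Position 14 ')': depth becomes 1
  Position 15 ')': depth becomes 0
Maximum depth reached: 3

3


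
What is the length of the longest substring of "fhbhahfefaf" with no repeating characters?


Input: "fhbhahfefaf"
Sliding window (track last position of each char):
  Position 0 ('f'): window [0,0] length 1 -- new best
  Position 1 ('h'): window [0,1] length 2 -- new best
  Position 2 ('b'): window [0,2] length 3 -- new best
  Position 3 ('h'): repeat (last at 1), move window start to 2
  Position 3 ('h'): window [2,3] length 2
  Position 4 ('a'): window [2,4] length 3
  Position 5 ('h'): repeat (last at 3), move window start to 4
  Position 5 ('h'): window [4,5] length 2
  Position 6 ('f'): window [4,6] length 3
  Position 7 ('e'): window [4,7] length 4 -- new best
  Position 8 ('f'): repeat (last at 6), move window start to 7
  Position 8 ('f'): window [7,8] length 2
  Position 9 ('a'): window [7,9] length 3
  Position 10 ('f'): repeat (last at 8), move window start to 9
  Position 10 ('f'): window [9,10] length 2
Longest substring with no repeats: "ahfe" with length 4

4


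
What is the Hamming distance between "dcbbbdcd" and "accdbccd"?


Comparing "dcbbbdcd" and "accdbccd" position by position:
  Position 0: 'd' vs 'a' => differ
  Position 1: 'c' vs 'c' => same
  Position 2: 'b' vs 'c' => differ
  Position 3: 'b' vs 'd' => differ
  Position 4: 'b' vs 'b' => same
  Position 5: 'd' vs 'c' => differ
  Position 6: 'c' vs 'c' => same
  Position 7: 'd' vs 'd' => same
Total differences (Hamming distance): 4

4


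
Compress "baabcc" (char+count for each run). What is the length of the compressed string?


Input: baabcc
Runs:
  'b' x 1 => "b1"
  'a' x 2 => "a2"
  'b' x 1 => "b1"
  'c' x 2 => "c2"
Compressed: "b1a2b1c2"
Compressed length: 8

8


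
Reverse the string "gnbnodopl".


Input: gnbnodopl
Reading characters right to left:
  Position 8: 'l'
  Position 7: 'p'
  Position 6: 'o'
  Position 5: 'd'
  Position 4: 'o'
  Position 3: 'n'
  Position 2: 'b'
  Position 1: 'n'
  Position 0: 'g'
Reversed: lpodonbng

lpodonbng


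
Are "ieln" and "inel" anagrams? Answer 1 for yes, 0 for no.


Strings: "ieln", "inel"
Sorted first:  eiln
Sorted second: eiln
Sorted forms match => anagrams

1


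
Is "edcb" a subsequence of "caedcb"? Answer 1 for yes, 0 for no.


Check if "edcb" is a subsequence of "caedcb"
Greedy scan:
  Position 0 ('c'): no match needed
  Position 1 ('a'): no match needed
  Position 2 ('e'): matches sub[0] = 'e'
  Position 3 ('d'): matches sub[1] = 'd'
  Position 4 ('c'): matches sub[2] = 'c'
  Position 5 ('b'): matches sub[3] = 'b'
All 4 characters matched => is a subsequence

1


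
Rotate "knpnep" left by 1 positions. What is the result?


Input: "knpnep", rotate left by 1
First 1 characters: "k"
Remaining characters: "npnep"
Concatenate remaining + first: "npnep" + "k" = "npnepk"

npnepk


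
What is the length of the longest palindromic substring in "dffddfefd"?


Input: "dffddfefd"
Checking substrings for palindromes:
  [4:9] "dfefd" (len 5) => palindrome
  [0:4] "dffd" (len 4) => palindrome
  [2:6] "fddf" (len 4) => palindrome
  [5:8] "fef" (len 3) => palindrome
  [1:3] "ff" (len 2) => palindrome
  [3:5] "dd" (len 2) => palindrome
Longest palindromic substring: "dfefd" with length 5

5


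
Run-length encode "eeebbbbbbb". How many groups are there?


Input: eeebbbbbbb
Scanning for consecutive runs:
  Group 1: 'e' x 3 (positions 0-2)
  Group 2: 'b' x 7 (positions 3-9)
Total groups: 2

2


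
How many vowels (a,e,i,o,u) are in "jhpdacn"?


Input: jhpdacn
Checking each character:
  'j' at position 0: consonant
  'h' at position 1: consonant
  'p' at position 2: consonant
  'd' at position 3: consonant
  'a' at position 4: vowel (running total: 1)
  'c' at position 5: consonant
  'n' at position 6: consonant
Total vowels: 1

1


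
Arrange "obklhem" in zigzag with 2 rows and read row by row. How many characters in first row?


Zigzag "obklhem" into 2 rows:
Placing characters:
  'o' => row 0
  'b' => row 1
  'k' => row 0
  'l' => row 1
  'h' => row 0
  'e' => row 1
  'm' => row 0
Rows:
  Row 0: "okhm"
  Row 1: "ble"
First row length: 4

4


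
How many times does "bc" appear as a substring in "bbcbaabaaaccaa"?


Searching for "bc" in "bbcbaabaaaccaa"
Scanning each position:
  Position 0: "bb" => no
  Position 1: "bc" => MATCH
  Position 2: "cb" => no
  Position 3: "ba" => no
  Position 4: "aa" => no
  Position 5: "ab" => no
  Position 6: "ba" => no
  Position 7: "aa" => no
  Position 8: "aa" => no
  Position 9: "ac" => no
  Position 10: "cc" => no
  Position 11: "ca" => no
  Position 12: "aa" => no
Total occurrences: 1

1


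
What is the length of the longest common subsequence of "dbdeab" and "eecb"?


LCS of "dbdeab" and "eecb"
DP table:
           e    e    c    b
      0    0    0    0    0
  d   0    0    0    0    0
  b   0    0    0    0    1
  d   0    0    0    0    1
  e   0    1    1    1    1
  a   0    1    1    1    1
  b   0    1    1    1    2
LCS length = dp[6][4] = 2

2


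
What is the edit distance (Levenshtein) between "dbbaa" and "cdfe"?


Computing edit distance: "dbbaa" -> "cdfe"
DP table:
           c    d    f    e
      0    1    2    3    4
  d   1    1    1    2    3
  b   2    2    2    2    3
  b   3    3    3    3    3
  a   4    4    4    4    4
  a   5    5    5    5    5
Edit distance = dp[5][4] = 5

5


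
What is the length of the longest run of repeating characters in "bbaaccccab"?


Input: "bbaaccccab"
Scanning for longest run:
  Position 1 ('b'): continues run of 'b', length=2
  Position 2 ('a'): new char, reset run to 1
  Position 3 ('a'): continues run of 'a', length=2
  Position 4 ('c'): new char, reset run to 1
  Position 5 ('c'): continues run of 'c', length=2
  Position 6 ('c'): continues run of 'c', length=3
  Position 7 ('c'): continues run of 'c', length=4
  Position 8 ('a'): new char, reset run to 1
  Position 9 ('b'): new char, reset run to 1
Longest run: 'c' with length 4

4


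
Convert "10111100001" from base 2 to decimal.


Input: "10111100001" in base 2
Positional expansion:
  Digit '1' (value 1) x 2^10 = 1024
  Digit '0' (value 0) x 2^9 = 0
  Digit '1' (value 1) x 2^8 = 256
  Digit '1' (value 1) x 2^7 = 128
  Digit '1' (value 1) x 2^6 = 64
  Digit '1' (value 1) x 2^5 = 32
  Digit '0' (value 0) x 2^4 = 0
  Digit '0' (value 0) x 2^3 = 0
  Digit '0' (value 0) x 2^2 = 0
  Digit '0' (value 0) x 2^1 = 0
  Digit '1' (value 1) x 2^0 = 1
Sum = 1505

1505


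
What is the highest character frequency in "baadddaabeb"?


Input: baadddaabeb
Character counts:
  'a': 4
  'b': 3
  'd': 3
  'e': 1
Maximum frequency: 4

4


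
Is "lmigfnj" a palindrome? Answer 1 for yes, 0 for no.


Input: lmigfnj
Reversed: jnfgiml
  Compare pos 0 ('l') with pos 6 ('j'): MISMATCH
  Compare pos 1 ('m') with pos 5 ('n'): MISMATCH
  Compare pos 2 ('i') with pos 4 ('f'): MISMATCH
Result: not a palindrome

0


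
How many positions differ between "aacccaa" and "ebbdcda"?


Comparing "aacccaa" and "ebbdcda" position by position:
  Position 0: 'a' vs 'e' => DIFFER
  Position 1: 'a' vs 'b' => DIFFER
  Position 2: 'c' vs 'b' => DIFFER
  Position 3: 'c' vs 'd' => DIFFER
  Position 4: 'c' vs 'c' => same
  Position 5: 'a' vs 'd' => DIFFER
  Position 6: 'a' vs 'a' => same
Positions that differ: 5

5


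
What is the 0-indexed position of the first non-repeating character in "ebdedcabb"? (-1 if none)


Input: ebdedcabb
Character frequencies:
  'a': 1
  'b': 3
  'c': 1
  'd': 2
  'e': 2
Scanning left to right for freq == 1:
  Position 0 ('e'): freq=2, skip
  Position 1 ('b'): freq=3, skip
  Position 2 ('d'): freq=2, skip
  Position 3 ('e'): freq=2, skip
  Position 4 ('d'): freq=2, skip
  Position 5 ('c'): unique! => answer = 5

5


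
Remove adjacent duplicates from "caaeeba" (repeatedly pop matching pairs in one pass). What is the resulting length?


Input: caaeeba
Stack-based adjacent duplicate removal:
  Read 'c': push. Stack: c
  Read 'a': push. Stack: ca
  Read 'a': matches stack top 'a' => pop. Stack: c
  Read 'e': push. Stack: ce
  Read 'e': matches stack top 'e' => pop. Stack: c
  Read 'b': push. Stack: cb
  Read 'a': push. Stack: cba
Final stack: "cba" (length 3)

3


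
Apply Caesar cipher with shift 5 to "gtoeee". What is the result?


Caesar cipher: shift "gtoeee" by 5
  'g' (pos 6) + 5 = pos 11 = 'l'
  't' (pos 19) + 5 = pos 24 = 'y'
  'o' (pos 14) + 5 = pos 19 = 't'
  'e' (pos 4) + 5 = pos 9 = 'j'
  'e' (pos 4) + 5 = pos 9 = 'j'
  'e' (pos 4) + 5 = pos 9 = 'j'
Result: lytjjj

lytjjj


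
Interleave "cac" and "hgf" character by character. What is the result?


Interleaving "cac" and "hgf":
  Position 0: 'c' from first, 'h' from second => "ch"
  Position 1: 'a' from first, 'g' from second => "ag"
  Position 2: 'c' from first, 'f' from second => "cf"
Result: chagcf

chagcf


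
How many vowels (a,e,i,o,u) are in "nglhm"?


Input: nglhm
Checking each character:
  'n' at position 0: consonant
  'g' at position 1: consonant
  'l' at position 2: consonant
  'h' at position 3: consonant
  'm' at position 4: consonant
Total vowels: 0

0


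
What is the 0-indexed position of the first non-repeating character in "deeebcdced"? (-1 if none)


Input: deeebcdced
Character frequencies:
  'b': 1
  'c': 2
  'd': 3
  'e': 4
Scanning left to right for freq == 1:
  Position 0 ('d'): freq=3, skip
  Position 1 ('e'): freq=4, skip
  Position 2 ('e'): freq=4, skip
  Position 3 ('e'): freq=4, skip
  Position 4 ('b'): unique! => answer = 4

4


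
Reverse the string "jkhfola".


Input: jkhfola
Reading characters right to left:
  Position 6: 'a'
  Position 5: 'l'
  Position 4: 'o'
  Position 3: 'f'
  Position 2: 'h'
  Position 1: 'k'
  Position 0: 'j'
Reversed: alofhkj

alofhkj


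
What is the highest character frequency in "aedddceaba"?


Input: aedddceaba
Character counts:
  'a': 3
  'b': 1
  'c': 1
  'd': 3
  'e': 2
Maximum frequency: 3

3


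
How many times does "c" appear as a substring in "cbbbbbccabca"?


Searching for "c" in "cbbbbbccabca"
Scanning each position:
  Position 0: "c" => MATCH
  Position 1: "b" => no
  Position 2: "b" => no
  Position 3: "b" => no
  Position 4: "b" => no
  Position 5: "b" => no
  Position 6: "c" => MATCH
  Position 7: "c" => MATCH
  Position 8: "a" => no
  Position 9: "b" => no
  Position 10: "c" => MATCH
  Position 11: "a" => no
Total occurrences: 4

4


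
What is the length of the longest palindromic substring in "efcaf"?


Input: "efcaf"
Checking substrings for palindromes:
  No multi-char palindromic substrings found
Longest palindromic substring: "e" with length 1

1


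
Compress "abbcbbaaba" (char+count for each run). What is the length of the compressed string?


Input: abbcbbaaba
Runs:
  'a' x 1 => "a1"
  'b' x 2 => "b2"
  'c' x 1 => "c1"
  'b' x 2 => "b2"
  'a' x 2 => "a2"
  'b' x 1 => "b1"
  'a' x 1 => "a1"
Compressed: "a1b2c1b2a2b1a1"
Compressed length: 14

14


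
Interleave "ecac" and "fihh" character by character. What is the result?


Interleaving "ecac" and "fihh":
  Position 0: 'e' from first, 'f' from second => "ef"
  Position 1: 'c' from first, 'i' from second => "ci"
  Position 2: 'a' from first, 'h' from second => "ah"
  Position 3: 'c' from first, 'h' from second => "ch"
Result: efciahch

efciahch


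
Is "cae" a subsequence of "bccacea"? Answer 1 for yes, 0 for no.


Check if "cae" is a subsequence of "bccacea"
Greedy scan:
  Position 0 ('b'): no match needed
  Position 1 ('c'): matches sub[0] = 'c'
  Position 2 ('c'): no match needed
  Position 3 ('a'): matches sub[1] = 'a'
  Position 4 ('c'): no match needed
  Position 5 ('e'): matches sub[2] = 'e'
  Position 6 ('a'): no match needed
All 3 characters matched => is a subsequence

1


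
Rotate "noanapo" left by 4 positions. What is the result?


Input: "noanapo", rotate left by 4
First 4 characters: "noan"
Remaining characters: "apo"
Concatenate remaining + first: "apo" + "noan" = "aponoan"

aponoan


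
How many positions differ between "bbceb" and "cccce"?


Comparing "bbceb" and "cccce" position by position:
  Position 0: 'b' vs 'c' => DIFFER
  Position 1: 'b' vs 'c' => DIFFER
  Position 2: 'c' vs 'c' => same
  Position 3: 'e' vs 'c' => DIFFER
  Position 4: 'b' vs 'e' => DIFFER
Positions that differ: 4

4


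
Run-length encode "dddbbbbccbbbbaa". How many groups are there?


Input: dddbbbbccbbbbaa
Scanning for consecutive runs:
  Group 1: 'd' x 3 (positions 0-2)
  Group 2: 'b' x 4 (positions 3-6)
  Group 3: 'c' x 2 (positions 7-8)
  Group 4: 'b' x 4 (positions 9-12)
  Group 5: 'a' x 2 (positions 13-14)
Total groups: 5

5


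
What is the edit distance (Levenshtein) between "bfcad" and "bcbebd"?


Computing edit distance: "bfcad" -> "bcbebd"
DP table:
           b    c    b    e    b    d
      0    1    2    3    4    5    6
  b   1    0    1    2    3    4    5
  f   2    1    1    2    3    4    5
  c   3    2    1    2    3    4    5
  a   4    3    2    2    3    4    5
  d   5    4    3    3    3    4    4
Edit distance = dp[5][6] = 4

4


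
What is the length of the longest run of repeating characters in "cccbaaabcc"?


Input: "cccbaaabcc"
Scanning for longest run:
  Position 1 ('c'): continues run of 'c', length=2
  Position 2 ('c'): continues run of 'c', length=3
  Position 3 ('b'): new char, reset run to 1
  Position 4 ('a'): new char, reset run to 1
  Position 5 ('a'): continues run of 'a', length=2
  Position 6 ('a'): continues run of 'a', length=3
  Position 7 ('b'): new char, reset run to 1
  Position 8 ('c'): new char, reset run to 1
  Position 9 ('c'): continues run of 'c', length=2
Longest run: 'c' with length 3

3


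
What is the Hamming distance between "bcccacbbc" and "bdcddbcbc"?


Comparing "bcccacbbc" and "bdcddbcbc" position by position:
  Position 0: 'b' vs 'b' => same
  Position 1: 'c' vs 'd' => differ
  Position 2: 'c' vs 'c' => same
  Position 3: 'c' vs 'd' => differ
  Position 4: 'a' vs 'd' => differ
  Position 5: 'c' vs 'b' => differ
  Position 6: 'b' vs 'c' => differ
  Position 7: 'b' vs 'b' => same
  Position 8: 'c' vs 'c' => same
Total differences (Hamming distance): 5

5


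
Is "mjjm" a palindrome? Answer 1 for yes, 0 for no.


Input: mjjm
Reversed: mjjm
  Compare pos 0 ('m') with pos 3 ('m'): match
  Compare pos 1 ('j') with pos 2 ('j'): match
Result: palindrome

1


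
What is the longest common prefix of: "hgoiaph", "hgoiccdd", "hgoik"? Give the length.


Words: hgoiaph, hgoiccdd, hgoik
  Position 0: all 'h' => match
  Position 1: all 'g' => match
  Position 2: all 'o' => match
  Position 3: all 'i' => match
  Position 4: ('a', 'c', 'k') => mismatch, stop
LCP = "hgoi" (length 4)

4


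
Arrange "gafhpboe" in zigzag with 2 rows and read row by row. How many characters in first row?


Zigzag "gafhpboe" into 2 rows:
Placing characters:
  'g' => row 0
  'a' => row 1
  'f' => row 0
  'h' => row 1
  'p' => row 0
  'b' => row 1
  'o' => row 0
  'e' => row 1
Rows:
  Row 0: "gfpo"
  Row 1: "ahbe"
First row length: 4

4


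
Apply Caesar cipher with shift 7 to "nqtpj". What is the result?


Caesar cipher: shift "nqtpj" by 7
  'n' (pos 13) + 7 = pos 20 = 'u'
  'q' (pos 16) + 7 = pos 23 = 'x'
  't' (pos 19) + 7 = pos 0 = 'a'
  'p' (pos 15) + 7 = pos 22 = 'w'
  'j' (pos 9) + 7 = pos 16 = 'q'
Result: uxawq

uxawq


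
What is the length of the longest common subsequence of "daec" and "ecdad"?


LCS of "daec" and "ecdad"
DP table:
           e    c    d    a    d
      0    0    0    0    0    0
  d   0    0    0    1    1    1
  a   0    0    0    1    2    2
  e   0    1    1    1    2    2
  c   0    1    2    2    2    2
LCS length = dp[4][5] = 2

2


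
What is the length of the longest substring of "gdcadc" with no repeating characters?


Input: "gdcadc"
Sliding window (track last position of each char):
  Position 0 ('g'): window [0,0] length 1 -- new best
  Position 1 ('d'): window [0,1] length 2 -- new best
  Position 2 ('c'): window [0,2] length 3 -- new best
  Position 3 ('a'): window [0,3] length 4 -- new best
  Position 4 ('d'): repeat (last at 1), move window start to 2
  Position 4 ('d'): window [2,4] length 3
  Position 5 ('c'): repeat (last at 2), move window start to 3
  Position 5 ('c'): window [3,5] length 3
Longest substring with no repeats: "gdca" with length 4

4


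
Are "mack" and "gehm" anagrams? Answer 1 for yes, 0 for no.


Strings: "mack", "gehm"
Sorted first:  ackm
Sorted second: eghm
Differ at position 0: 'a' vs 'e' => not anagrams

0


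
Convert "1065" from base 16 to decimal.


Input: "1065" in base 16
Positional expansion:
  Digit '1' (value 1) x 16^3 = 4096
  Digit '0' (value 0) x 16^2 = 0
  Digit '6' (value 6) x 16^1 = 96
  Digit '5' (value 5) x 16^0 = 5
Sum = 4197

4197
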